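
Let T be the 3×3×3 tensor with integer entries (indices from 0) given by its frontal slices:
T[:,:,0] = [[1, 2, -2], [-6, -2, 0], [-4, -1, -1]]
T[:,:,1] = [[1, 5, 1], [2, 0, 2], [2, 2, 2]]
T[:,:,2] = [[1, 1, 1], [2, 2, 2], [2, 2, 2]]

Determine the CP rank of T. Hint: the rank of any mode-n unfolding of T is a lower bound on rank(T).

Lower bound: the mode-2 unfolding of T (rows indexed by j, columns by (i,k) = (0,0), (0,1), (0,2), (1,0), (1,1), (1,2), (2,0), (2,1), (2,2)) is [[1, 1, 1, -6, 2, 2, -4, 2, 2], [2, 5, 1, -2, 0, 2, -1, 2, 2], [-2, 1, 1, 0, 2, 2, -1, 2, 2]].
There the 3×3 minor on rows j ∈ {0, 1, 2}, columns (i,k) ∈ {(0,0), (0,1), (0,2)} is det [[1, 1, 1], [2, 5, 1], [-2, 1, 1]] = 12 ≠ 0, so this unfolding has rank ≥ 3; CP rank is at least every unfolding rank, so rank(T) ≥ 3. (This is only a lower bound: in general the CP rank may exceed every unfolding rank, so we still need to exhibit 3 rank-1 terms summing to T.)
Upper bound: T is a sum of 3 rank-1 terms, T = (1, -2, -1) ⊗ (2, -1, -1) ⊗ (1, 0, 0) + (1, 2, 2) ⊗ (1, 1, 1) ⊗ (-1, 1, 1) + (2, -1, 0) ⊗ (0, 1, 0) ⊗ (2, 2, 0) (written with every a and b primitive with positive leading entry and the scale carried by c; CP decompositions are not unique, and this one is verified by expanding entrywise), so rank(T) ≤ 3.
These bounds meet, so rank(T) = 3.
Check entry T[1,0,1] = 2: (-2)·(2)·(0) + (2)·(1)·(1) + (-1)·(0)·(2) = 2.

3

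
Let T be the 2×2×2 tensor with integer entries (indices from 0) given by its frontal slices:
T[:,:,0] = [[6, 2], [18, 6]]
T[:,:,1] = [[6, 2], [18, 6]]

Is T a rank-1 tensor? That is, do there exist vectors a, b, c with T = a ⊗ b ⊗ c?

If T = a ⊗ b ⊗ c then every fibre of T is a multiple of the corresponding factor, so read the factors off the fibres through the nonzero entry T[0,0,0] = 6.
The mode-1 fibre T[:,0,0] = [6, 18] gives a = (1, 3) (primitive direction); the mode-2 fibre T[0,:,0] = [6, 2] gives b = (3, 1); then c[k] = T[0,0,k] / (a[0]·b[0]) = [6, 6] / 3 = (2, 2).
Expanding (1, 3) ⊗ (3, 1) ⊗ (2, 2) reproduces all 8 entries of T, so T = (1, 3) ⊗ (3, 1) ⊗ (2, 2) and rank(T) ≤ 1.
Equivalently every frontal slice T[:,:,k] is c[k] times the rank-1 matrix (1, 3) ⊗ (3, 1). So T has rank 1 (it is nonzero).

Yes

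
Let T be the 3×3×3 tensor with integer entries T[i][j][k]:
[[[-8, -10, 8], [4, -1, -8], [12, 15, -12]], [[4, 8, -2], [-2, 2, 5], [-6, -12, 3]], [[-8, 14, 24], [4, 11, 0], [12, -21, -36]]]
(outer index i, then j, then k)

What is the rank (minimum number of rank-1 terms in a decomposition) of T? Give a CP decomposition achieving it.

rank(T) = 2

Lower bound: the mode-1 unfolding of T (rows indexed by i, columns by (j,k) = (0,0), (0,1), (0,2), (1,0), (1,1), (1,2), (2,0), (2,1), (2,2)) is [[-8, -10, 8, 4, -1, -8, 12, 15, -12], [4, 8, -2, -2, 2, 5, -6, -12, 3], [-8, 14, 24, 4, 11, 0, 12, -21, -36]].
There the 2×2 minor on rows i ∈ {0, 1}, columns (j,k) ∈ {(0,0), (0,1)} is det [[-8, -10], [4, 8]] = -24 ≠ 0, so this unfolding has rank ≥ 2; CP rank is at least every unfolding rank, so rank(T) ≥ 2. (Flattening ranks never certify an upper bound on CP rank; for that we must actually write T with 2 rank-1 terms.)
Upper bound — finding two terms. Write S_k = T[:,:,k] for the frontal slices: S₀ = [[-8, 4, 12], [4, -2, -6], [-8, 4, 12]], S₁ = [[-10, -1, 15], [8, 2, -12], [14, 11, -21]], S₂ = [[8, -8, -12], [-2, 5, 3], [24, 0, -36]].
If T = a₁ ⊗ b₁ ⊗ c₁ + a₂ ⊗ b₂ ⊗ c₂ then each S_k = c₁[k]·a₁b₁ᵀ + c₂[k]·a₂b₂ᵀ. S₀ and S₁ are linearly independent, so a₁b₁ᵀ and a₂b₂ᵀ must span the same plane of matrices: they are the rank-1 matrices of the form x·S₀ + y·S₁.
The 2×2 minor of x·S₀ + y·S₁ on rows {0,1}, columns {0,1} is −24·xy − 12·y² = (-12)·(y)(2·x + y), vanishing at (x:y) = (1:0) and (1:-2).
M₁ = S₀ = [[-8, 4, 12], [4, -2, -6], [-8, 4, 12]] = (-2)·[2, -1, 2][2, -1, -3]ᵀ and M₂ = S₀ − 2·S₁ = [[12, 6, -18], [-12, -6, 18], [-36, -18, 54]] = 6·[1, -1, -3][2, 1, -3]ᵀ, so take a₁ = [2, -1, 2], b₁ = [2, -1, -3], a₂ = [1, -1, -3], b₂ = [2, 1, -3].
Each slice is an integer combination of E₁ = a₁b₁ᵀ and E₂ = a₂b₂ᵀ: S₀ = −2·E₁, S₁ = −E₁ − 3·E₂, S₂ = 3·E₁ − 2·E₂; reading off coefficients, c₁ = [-2, -1, 3] and c₂ = [0, -3, -2].
Hence T = [2, -1, 2] ⊗ [2, -1, -3] ⊗ [-2, -1, 3] + [1, -1, -3] ⊗ [2, 1, -3] ⊗ [0, -3, -2], so rank(T) ≤ 2.
These bounds meet, so rank(T) = 2.
Check entry T[2,1,2] = 0: (2)·(-1)·(3) + (-3)·(1)·(-2) = 0.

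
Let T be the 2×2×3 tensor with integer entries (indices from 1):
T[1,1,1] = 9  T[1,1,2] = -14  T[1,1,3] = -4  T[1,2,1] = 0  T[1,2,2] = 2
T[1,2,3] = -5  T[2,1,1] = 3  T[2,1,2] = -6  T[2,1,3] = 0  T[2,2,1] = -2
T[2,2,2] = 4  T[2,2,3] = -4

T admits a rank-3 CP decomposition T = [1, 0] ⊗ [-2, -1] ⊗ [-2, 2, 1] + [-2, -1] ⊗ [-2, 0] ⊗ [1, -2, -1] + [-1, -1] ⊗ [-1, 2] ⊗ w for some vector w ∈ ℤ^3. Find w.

Subtract the known terms from T to get the rank-1 residual R = [-1, -1] ⊗ [-1, 2] ⊗ w, so R[i,j,k] = a[i]·b[j]·w[k]. Pick indices with nonzero a[1]·b[1] = (-1)·(-1) = 1. Only the fibre through (1,1,·) is needed: R[1,1,:] = T[1,1,:] − Σₗ aₗ[1]bₗ[1]cₗ = [9, -14, -4] − (1)·(-2)·[-2, 2, 1] − (-2)·(-2)·[1, -2, -1] = [1, -2, 2]. Then w[k] = R[1,1,k] / 1 for each k, giving w = [1, -2, 2] / 1 = [1, -2, 2].

w = [1, -2, 2]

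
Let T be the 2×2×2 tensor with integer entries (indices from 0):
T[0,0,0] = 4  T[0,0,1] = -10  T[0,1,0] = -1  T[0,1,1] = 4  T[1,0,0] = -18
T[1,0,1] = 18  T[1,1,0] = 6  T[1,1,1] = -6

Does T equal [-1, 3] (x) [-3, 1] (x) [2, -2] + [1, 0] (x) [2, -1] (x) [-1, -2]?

Yes

Reconstruct entrywise from the claimed factors. For example, T[0,1,0] = -1 and Σₗ aₗ[0]bₗ[1]cₗ[0] = (-1)·(1)·(2) + (1)·(-1)·(-1) = -1; checking all 8 entries, every one matches. The claim holds.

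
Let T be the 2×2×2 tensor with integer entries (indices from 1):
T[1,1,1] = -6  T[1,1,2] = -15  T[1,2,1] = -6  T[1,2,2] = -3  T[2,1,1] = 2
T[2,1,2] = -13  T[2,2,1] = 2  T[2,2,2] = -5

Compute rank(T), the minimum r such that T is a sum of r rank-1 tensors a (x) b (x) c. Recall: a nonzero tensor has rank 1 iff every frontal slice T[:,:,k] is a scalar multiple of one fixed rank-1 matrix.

Lower bound: the mode-1 unfolding of T (rows indexed by i, columns by (j,k) = (1,1), (1,2), (2,1), (2,2)) is [[-6, -15, -6, -3], [2, -13, 2, -5]].
There the 2×2 minor on rows i ∈ {1, 2}, columns (j,k) ∈ {(1,1), (1,2)} is det [[-6, -15], [2, -13]] = 108 ≠ 0, so this unfolding has rank ≥ 2; CP rank is at least every unfolding rank, so rank(T) ≥ 2. (This is only a lower bound: in general the CP rank may exceed every unfolding rank, so we still need to exhibit 2 rank-1 terms summing to T.)
Upper bound — finding two terms. Write S_k = T[:,:,k] for the frontal slices: S₁ = [[-6, -6], [2, 2]], S₂ = [[-15, -3], [-13, -5]].
If T = a₁ (x) b₁ (x) c₁ + a₂ (x) b₂ (x) c₂ then each S_k = c₁[k]·a₁b₁ᵀ + c₂[k]·a₂b₂ᵀ. S₁ and S₂ are linearly independent, so a₁b₁ᵀ and a₂b₂ᵀ must span the same plane of matrices: they are the rank-1 matrices of the form x·S₁ + y·S₂.
det(x·S₁ + y·S₂) is −72·xy + 36·y² = (-36)·(2·x − y)(y), vanishing at (x:y) = (1:2) and (1:0).
M₁ = S₁ + 2·S₂ = [[-36, -12], [-24, -8]] = (-4)·[3, 2][3, 1]ᵀ and M₂ = S₁ = [[-6, -6], [2, 2]] = (-2)·[3, -1][1, 1]ᵀ, so take a₁ = [3, 2], b₁ = [3, 1], a₂ = [3, -1], b₂ = [1, 1].
Each slice is an integer combination of E₁ = a₁b₁ᵀ and E₂ = a₂b₂ᵀ: S₁ = −2·E₂, S₂ = −2·E₁ + E₂; reading off coefficients, c₁ = [0, -2] and c₂ = [-2, 1].
Hence T = [3, 2] (x) [3, 1] (x) [0, -2] + [3, -1] (x) [1, 1] (x) [-2, 1], so rank(T) ≤ 2.
These bounds meet, so rank(T) = 2.

2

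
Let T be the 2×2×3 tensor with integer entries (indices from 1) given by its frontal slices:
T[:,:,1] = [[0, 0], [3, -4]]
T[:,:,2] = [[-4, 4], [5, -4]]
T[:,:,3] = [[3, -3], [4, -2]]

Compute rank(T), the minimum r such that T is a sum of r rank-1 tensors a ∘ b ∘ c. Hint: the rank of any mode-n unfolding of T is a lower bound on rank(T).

3

Lower bound: the mode-3 unfolding of T (rows indexed by k, columns by (i,j) = (1,1), (1,2), (2,1), (2,2)) is [[0, 0, 3, -4], [-4, 4, 5, -4], [3, -3, 4, -2]].
There the 3×3 minor on rows k ∈ {1, 2, 3}, columns (i,j) ∈ {(1,1), (2,1), (2,2)} is det [[0, 3, -4], [-4, 5, -4], [3, 4, -2]] = 64 ≠ 0, so this unfolding has rank ≥ 3; CP rank is at least every unfolding rank, so rank(T) ≥ 3. (Unfolding ranks only ever bound the CP rank from below — rank(T) can be strictly larger than all of them — so the matching upper bound has to come from an explicit 3-term decomposition.)
Upper bound: T is a sum of 3 rank-1 terms, T = [0, 1] ∘ [1, 0] ∘ [-1, 1, 2] + [1, -2] ∘ [1, -1] ∘ [-2, -2, -1] + [1, 0] ∘ [1, -1] ∘ [2, -2, 4] (one valid choice — decompositions are not unique — normalised so each a, b is primitive with positive first nonzero entry; check it by expanding all entries), so rank(T) ≤ 3.
These bounds meet, so rank(T) = 3.
Check entry T[2,2,1] = -4: (1)·(0)·(-1) + (-2)·(-1)·(-2) + (0)·(-1)·(2) = -4.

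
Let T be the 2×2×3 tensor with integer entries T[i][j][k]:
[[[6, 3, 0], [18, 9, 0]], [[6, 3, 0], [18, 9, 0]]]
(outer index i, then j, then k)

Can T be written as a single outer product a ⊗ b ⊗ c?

Yes

If T = a ⊗ b ⊗ c then every fibre of T is a multiple of the corresponding factor, so read the factors off the fibres through the nonzero entry T[0,0,0] = 6.
The mode-1 fibre T[:,0,0] = [6, 6] gives a = [1, 1] (primitive direction); the mode-2 fibre T[0,:,0] = [6, 18] gives b = [1, 3]; then c[k] = T[0,0,k] / (a[0]·b[0]) = [6, 3, 0] / 1 = [6, 3, 0].
Expanding [1, 1] ⊗ [1, 3] ⊗ [6, 3, 0] reproduces all 12 entries of T, so T = [1, 1] ⊗ [1, 3] ⊗ [6, 3, 0] and rank(T) ≤ 1.
Equivalently every frontal slice T[:,:,k] is c[k] times the rank-1 matrix [1, 1] ⊗ [1, 3]. So T has rank 1 (it is nonzero).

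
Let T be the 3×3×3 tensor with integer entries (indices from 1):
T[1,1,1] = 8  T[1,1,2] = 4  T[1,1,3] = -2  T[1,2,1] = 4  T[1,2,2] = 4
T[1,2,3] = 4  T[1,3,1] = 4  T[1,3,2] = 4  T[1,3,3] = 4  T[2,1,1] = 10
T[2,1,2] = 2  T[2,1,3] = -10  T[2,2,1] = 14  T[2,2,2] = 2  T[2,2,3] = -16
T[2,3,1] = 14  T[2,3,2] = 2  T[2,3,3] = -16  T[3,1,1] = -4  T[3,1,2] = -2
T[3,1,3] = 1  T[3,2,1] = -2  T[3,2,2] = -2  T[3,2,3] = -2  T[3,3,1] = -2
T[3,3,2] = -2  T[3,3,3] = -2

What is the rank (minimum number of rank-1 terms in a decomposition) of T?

Lower bound: the mode-2 unfolding of T (rows indexed by j, columns by (i,k) = (1,1), (1,2), (1,3), (2,1), (2,2), (2,3), (3,1), (3,2), (3,3)) is [[8, 4, -2, 10, 2, -10, -4, -2, 1], [4, 4, 4, 14, 2, -16, -2, -2, -2], [4, 4, 4, 14, 2, -16, -2, -2, -2]].
There the 2×2 minor on rows j ∈ {1, 2}, columns (i,k) ∈ {(1,1), (1,2)} is det [[8, 4], [4, 4]] = 16 ≠ 0, so this unfolding has rank ≥ 2; CP rank is at least every unfolding rank, so rank(T) ≥ 2. (Flattening ranks never certify an upper bound on CP rank; for that we must actually write T with 2 rank-1 terms.)
Upper bound — finding two terms. Write S_k = T[:,:,k] for the frontal slices: S₁ = [[8, 4, 4], [10, 14, 14], [-4, -2, -2]], S₂ = [[4, 4, 4], [2, 2, 2], [-2, -2, -2]], S₃ = [[-2, 4, 4], [-10, -16, -16], [1, -2, -2]].
If T = a₁ ⊗ b₁ ⊗ c₁ + a₂ ⊗ b₂ ⊗ c₂ then each S_k = c₁[k]·a₁b₁ᵀ + c₂[k]·a₂b₂ᵀ. S₁ and S₂ are linearly independent, so a₁b₁ᵀ and a₂b₂ᵀ must span the same plane of matrices: they are the rank-1 matrices of the form x·S₁ + y·S₂.
The 2×2 minor of x·S₁ + y·S₂ on rows {1,2}, columns {1,2} is 72·x² + 24·xy = 24·(3·x + y)(x), vanishing at (x:y) = (1:-3) and (0:1).
M₁ = S₁ − 3·S₂ = [[-4, -8, -8], [4, 8, 8], [2, 4, 4]] = (-2)·[2, -2, -1][1, 2, 2]ᵀ and M₂ = S₂ = [[4, 4, 4], [2, 2, 2], [-2, -2, -2]] = 2·[2, 1, -1][1, 1, 1]ᵀ, so take a₁ = [2, -2, -1], b₁ = [1, 2, 2], a₂ = [2, 1, -1], b₂ = [1, 1, 1].
Each slice is an integer combination of E₁ = a₁b₁ᵀ and E₂ = a₂b₂ᵀ: S₁ = −2·E₁ + 6·E₂, S₂ = 2·E₂, S₃ = 3·E₁ − 4·E₂; reading off coefficients, c₁ = [-2, 0, 3] and c₂ = [6, 2, -4].
Hence T = [2, -2, -1] ⊗ [1, 2, 2] ⊗ [-2, 0, 3] + [2, 1, -1] ⊗ [1, 1, 1] ⊗ [6, 2, -4], so rank(T) ≤ 2.
These bounds meet, so rank(T) = 2.
Check entry T[1,1,1] = 8: (2)·(1)·(-2) + (2)·(1)·(6) = 8.

2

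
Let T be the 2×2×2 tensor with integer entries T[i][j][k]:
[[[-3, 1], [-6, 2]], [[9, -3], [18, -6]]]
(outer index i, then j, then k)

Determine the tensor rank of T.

Lower bound: T ≠ 0 (e.g. T[0,0,0] = -3), so rank(T) ≥ 1.
Upper bound: if T = a ⊗ b ⊗ c then every fibre of T is a multiple of the corresponding factor, so read the factors off the fibres through the nonzero entry T[0,0,0] = -3.
The mode-1 fibre T[:,0,0] = [-3, 9] gives a = [1, -3] (primitive direction); the mode-2 fibre T[0,:,0] = [-3, -6] gives b = [1, 2]; then c[k] = T[0,0,k] / (a[0]·b[0]) = [-3, 1] / 1 = [-3, 1].
Expanding [1, -3] ⊗ [1, 2] ⊗ [-3, 1] reproduces all 8 entries of T, so T = [1, -3] ⊗ [1, 2] ⊗ [-3, 1] and rank(T) ≤ 1.
These bounds meet, so rank(T) = 1.

1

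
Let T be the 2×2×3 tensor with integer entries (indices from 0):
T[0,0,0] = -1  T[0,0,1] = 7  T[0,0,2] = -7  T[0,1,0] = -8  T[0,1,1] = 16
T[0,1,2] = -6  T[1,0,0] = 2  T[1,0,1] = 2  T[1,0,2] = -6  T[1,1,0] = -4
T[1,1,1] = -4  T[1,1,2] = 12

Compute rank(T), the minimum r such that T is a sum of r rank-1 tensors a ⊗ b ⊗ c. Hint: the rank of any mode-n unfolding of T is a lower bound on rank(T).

Lower bound: the mode-2 unfolding of T (rows indexed by j, columns by (i,k) = (0,0), (0,1), (0,2), (1,0), (1,1), (1,2)) is [[-1, 7, -7, 2, 2, -6], [-8, 16, -6, -4, -4, 12]].
There the 2×2 minor on rows j ∈ {0, 1}, columns (i,k) ∈ {(0,0), (0,1)} is det [[-1, 7], [-8, 16]] = 40 ≠ 0, so this unfolding has rank ≥ 2; CP rank is at least every unfolding rank, so rank(T) ≥ 2. (Unfolding ranks only ever bound the CP rank from below — rank(T) can be strictly larger than all of them — so the matching upper bound has to come from an explicit 2-term decomposition.)
Upper bound — finding two terms. Write S_k = T[:,:,k] for the frontal slices: S₀ = [[-1, -8], [2, -4]], S₁ = [[7, 16], [2, -4]], S₂ = [[-7, -6], [-6, 12]].
If T = a₁ ⊗ b₁ ⊗ c₁ + a₂ ⊗ b₂ ⊗ c₂ then each S_k = c₁[k]·a₁b₁ᵀ + c₂[k]·a₂b₂ᵀ. S₀ and S₁ are linearly independent, so a₁b₁ᵀ and a₂b₂ᵀ must span the same plane of matrices: they are the rank-1 matrices of the form x·S₀ + y·S₁.
det(x·S₀ + y·S₁) is 20·x² − 40·xy − 60·y² = 20·(x − 3·y)(x + y), vanishing at (x:y) = (3:1) and (1:-1).
M₁ = 3·S₀ + S₁ = [[4, -8], [8, -16]] = 4·[1, 2][1, -2]ᵀ and M₂ = S₀ − S₁ = [[-8, -24], [0, 0]] = (-8)·[1, 0][1, 3]ᵀ, so take a₁ = [1, 2], b₁ = [1, -2], a₂ = [1, 0], b₂ = [1, 3].
Each slice is an integer combination of E₁ = a₁b₁ᵀ and E₂ = a₂b₂ᵀ: S₀ = E₁ − 2·E₂, S₁ = E₁ + 6·E₂, S₂ = −3·E₁ − 4·E₂; reading off coefficients, c₁ = [1, 1, -3] and c₂ = [-2, 6, -4].
Hence T = [1, 2] ⊗ [1, -2] ⊗ [1, 1, -3] + [1, 0] ⊗ [1, 3] ⊗ [-2, 6, -4], so rank(T) ≤ 2.
These bounds meet, so rank(T) = 2.

2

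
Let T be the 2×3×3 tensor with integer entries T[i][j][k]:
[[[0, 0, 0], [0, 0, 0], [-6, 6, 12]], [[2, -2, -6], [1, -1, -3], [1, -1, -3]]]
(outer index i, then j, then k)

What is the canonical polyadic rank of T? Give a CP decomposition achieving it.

rank(T) = 2

Lower bound: the mode-2 unfolding of T (rows indexed by j, columns by (i,k) = (0,0), (0,1), (0,2), (1,0), (1,1), (1,2)) is [[0, 0, 0, 2, -2, -6], [0, 0, 0, 1, -1, -3], [-6, 6, 12, 1, -1, -3]].
There the 2×2 minor on rows j ∈ {0, 2}, columns (i,k) ∈ {(0,0), (1,0)} is det [[0, 2], [-6, 1]] = 12 ≠ 0, so this unfolding has rank ≥ 2; CP rank is at least every unfolding rank, so rank(T) ≥ 2. (Flattening ranks never certify an upper bound on CP rank; for that we must actually write T with 2 rank-1 terms.)
Upper bound — finding two terms. Write S_k = T[:,:,k] for the frontal slices: S₀ = [[0, 0, -6], [2, 1, 1]], S₁ = [[0, 0, 6], [-2, -1, -1]], S₂ = [[0, 0, 12], [-6, -3, -3]].
If T = a₁ (x) b₁ (x) c₁ + a₂ (x) b₂ (x) c₂ then each S_k = c₁[k]·a₁b₁ᵀ + c₂[k]·a₂b₂ᵀ. S₀ and S₂ are linearly independent, so a₁b₁ᵀ and a₂b₂ᵀ must span the same plane of matrices: they are the rank-1 matrices of the form x·S₀ + y·S₂.
The 2×2 minor of x·S₀ + y·S₂ on rows {0,1}, columns {0,2} is 12·x² − 60·xy + 72·y² = 12·(x − 3·y)(x − 2·y), vanishing at (x:y) = (3:1) and (2:1).
M₁ = 3·S₀ + S₂ = [[0, 0, -6], [0, 0, 0]] = (-6)·[1, 0][0, 0, 1]ᵀ and M₂ = 2·S₀ + S₂ = [[0, 0, 0], [-2, -1, -1]] = −[0, 1][2, 1, 1]ᵀ, so take a₁ = [1, 0], b₁ = [0, 0, 1], a₂ = [0, 1], b₂ = [2, 1, 1].
Each slice is an integer combination of E₁ = a₁b₁ᵀ and E₂ = a₂b₂ᵀ: S₀ = −6·E₁ + E₂, S₁ = 6·E₁ − E₂, S₂ = 12·E₁ − 3·E₂; reading off coefficients, c₁ = [-6, 6, 12] and c₂ = [1, -1, -3].
Hence T = [1, 0] (x) [0, 0, 1] (x) [-6, 6, 12] + [0, 1] (x) [2, 1, 1] (x) [1, -1, -3], so rank(T) ≤ 2.
These bounds meet, so rank(T) = 2.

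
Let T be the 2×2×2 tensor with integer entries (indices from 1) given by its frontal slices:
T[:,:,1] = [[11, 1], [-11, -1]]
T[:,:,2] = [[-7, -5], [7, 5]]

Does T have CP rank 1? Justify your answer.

The mode-2 unfolding of T (rows indexed by j, columns by (i,k) = (1,1), (1,2), (2,1), (2,2)) is [[11, -7, -11, 7], [1, -5, -1, 5]].
There the 2×2 minor on rows j ∈ {1, 2}, columns (i,k) ∈ {(1,1), (1,2)} is det [[11, -7], [1, -5]] = -48 ≠ 0, so this unfolding has rank ≥ 2; CP rank is at least every unfolding rank, so rank(T) ≥ 2.
In particular rank(T) ≥ 2 > 1, so T is not rank-1.

No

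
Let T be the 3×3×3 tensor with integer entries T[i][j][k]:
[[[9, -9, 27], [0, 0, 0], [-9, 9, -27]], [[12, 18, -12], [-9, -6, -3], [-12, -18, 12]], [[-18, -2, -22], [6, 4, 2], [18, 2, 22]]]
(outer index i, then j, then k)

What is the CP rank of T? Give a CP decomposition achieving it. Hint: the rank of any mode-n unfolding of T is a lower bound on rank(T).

rank(T) = 2

Lower bound: the mode-1 unfolding of T (rows indexed by i, columns by (j,k) = (0,0), (0,1), (0,2), (1,0), (1,1), (1,2), (2,0), (2,1), (2,2)) is [[9, -9, 27, 0, 0, 0, -9, 9, -27], [12, 18, -12, -9, -6, -3, -12, -18, 12], [-18, -2, -22, 6, 4, 2, 18, 2, 22]].
There the 2×2 minor on rows i ∈ {0, 1}, columns (j,k) ∈ {(0,0), (0,1)} is det [[9, -9], [12, 18]] = 270 ≠ 0, so this unfolding has rank ≥ 2; CP rank is at least every unfolding rank, so rank(T) ≥ 2. (Flattening ranks never certify an upper bound on CP rank; for that we must actually write T with 2 rank-1 terms.)
Upper bound — finding two terms. Write S_k = T[:,:,k] for the frontal slices: S₀ = [[9, 0, -9], [12, -9, -12], [-18, 6, 18]], S₁ = [[-9, 0, 9], [18, -6, -18], [-2, 4, 2]], S₂ = [[27, 0, -27], [-12, -3, 12], [-22, 2, 22]].
If T = a₁ (x) b₁ (x) c₁ + a₂ (x) b₂ (x) c₂ then each S_k = c₁[k]·a₁b₁ᵀ + c₂[k]·a₂b₂ᵀ. S₀ and S₁ are linearly independent, so a₁b₁ᵀ and a₂b₂ᵀ must span the same plane of matrices: they are the rank-1 matrices of the form x·S₀ + y·S₁.
The 2×2 minor of x·S₀ + y·S₁ on rows {0,1}, columns {0,1} is −81·x² + 27·xy + 54·y² = (-27)·(3·x + 2·y)(x − y), vanishing at (x:y) = (2:-3) and (1:1).
M₁ = 2·S₀ − 3·S₁ = [[45, 0, -45], [-30, 0, 30], [-30, 0, 30]] = 15·[3, -2, -2][1, 0, -1]ᵀ and M₂ = S₀ + S₁ = [[0, 0, 0], [30, -15, -30], [-20, 10, 20]] = 5·[0, 3, -2][2, -1, -2]ᵀ, so take a₁ = [3, -2, -2], b₁ = [1, 0, -1], a₂ = [0, 3, -2], b₂ = [2, -1, -2].
Each slice is an integer combination of E₁ = a₁b₁ᵀ and E₂ = a₂b₂ᵀ: S₀ = 3·E₁ + 3·E₂, S₁ = −3·E₁ + 2·E₂, S₂ = 9·E₁ + E₂; reading off coefficients, c₁ = [3, -3, 9] and c₂ = [3, 2, 1].
Hence T = [3, -2, -2] (x) [1, 0, -1] (x) [3, -3, 9] + [0, 3, -2] (x) [2, -1, -2] (x) [3, 2, 1], so rank(T) ≤ 2.
These bounds meet, so rank(T) = 2.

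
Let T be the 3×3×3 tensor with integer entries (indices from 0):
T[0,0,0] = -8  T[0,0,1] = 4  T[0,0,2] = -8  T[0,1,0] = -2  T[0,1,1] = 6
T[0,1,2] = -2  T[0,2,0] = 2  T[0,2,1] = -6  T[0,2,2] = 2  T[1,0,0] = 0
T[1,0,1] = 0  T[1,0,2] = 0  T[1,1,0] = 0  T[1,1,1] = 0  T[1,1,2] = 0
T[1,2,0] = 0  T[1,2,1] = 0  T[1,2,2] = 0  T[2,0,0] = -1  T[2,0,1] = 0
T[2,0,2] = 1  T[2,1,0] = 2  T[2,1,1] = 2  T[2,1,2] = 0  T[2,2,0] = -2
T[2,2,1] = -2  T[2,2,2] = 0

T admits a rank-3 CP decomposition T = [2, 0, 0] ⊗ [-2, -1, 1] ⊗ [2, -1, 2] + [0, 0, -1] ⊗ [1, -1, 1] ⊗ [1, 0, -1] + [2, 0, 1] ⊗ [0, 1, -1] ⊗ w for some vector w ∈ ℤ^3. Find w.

Subtract the known terms from T to get the rank-1 residual R = [2, 0, 1] ⊗ [0, 1, -1] ⊗ w, so R[i,j,k] = a[i]·b[j]·w[k]. Pick indices with nonzero a[0]·b[1] = (2)·(1) = 2. Only the fibre through (0,1,·) is needed: R[0,1,:] = T[0,1,:] − Σₗ aₗ[0]bₗ[1]cₗ = [-2, 6, -2] − (2)·(-1)·[2, -1, 2] − (0)·(-1)·[1, 0, -1] = [2, 4, 2]. Then w[k] = R[0,1,k] / 2 for each k, giving w = [2, 4, 2] / 2 = [1, 2, 1].

w = [1, 2, 1]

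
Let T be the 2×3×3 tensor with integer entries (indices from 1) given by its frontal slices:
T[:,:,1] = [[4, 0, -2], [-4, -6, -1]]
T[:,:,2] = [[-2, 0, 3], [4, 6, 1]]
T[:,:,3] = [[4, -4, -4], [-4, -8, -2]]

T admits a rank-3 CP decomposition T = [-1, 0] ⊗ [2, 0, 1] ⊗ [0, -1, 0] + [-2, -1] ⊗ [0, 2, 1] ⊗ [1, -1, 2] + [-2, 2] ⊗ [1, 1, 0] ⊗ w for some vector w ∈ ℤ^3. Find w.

w = [-2, 2, -2]

Subtract the known terms from T to get the rank-1 residual R = [-2, 2] ⊗ [1, 1, 0] ⊗ w, so R[i,j,k] = a[i]·b[j]·w[k]. Pick indices with nonzero a[1]·b[1] = (-2)·(1) = -2. Only the fibre through (1,1,·) is needed: R[1,1,:] = T[1,1,:] − Σₗ aₗ[1]bₗ[1]cₗ = [4, -2, 4] − (-1)·(2)·[0, -1, 0] − (-2)·(0)·[1, -1, 2] = [4, -4, 4]. Then w[k] = R[1,1,k] / -2 for each k, giving w = [4, -4, 4] / -2 = [-2, 2, -2].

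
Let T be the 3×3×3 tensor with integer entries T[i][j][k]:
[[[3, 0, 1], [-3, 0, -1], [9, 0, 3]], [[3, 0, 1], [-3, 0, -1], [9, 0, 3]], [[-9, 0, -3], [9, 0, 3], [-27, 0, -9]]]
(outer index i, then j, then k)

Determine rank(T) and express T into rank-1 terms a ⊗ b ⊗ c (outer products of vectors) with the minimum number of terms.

Lower bound: T ≠ 0 (e.g. T[0,0,0] = 3), so rank(T) ≥ 1.
Upper bound: if T = a ⊗ b ⊗ c then every fibre of T is a multiple of the corresponding factor, so read the factors off the fibres through the nonzero entry T[0,0,0] = 3.
The mode-1 fibre T[:,0,0] = [3, 3, -9] gives a = [1, 1, -3] (primitive direction); the mode-2 fibre T[0,:,0] = [3, -3, 9] gives b = [1, -1, 3]; then c[k] = T[0,0,k] / (a[0]·b[0]) = [3, 0, 1] / 1 = [3, 0, 1].
Expanding [1, 1, -3] ⊗ [1, -1, 3] ⊗ [3, 0, 1] reproduces all 27 entries of T, so T = [1, 1, -3] ⊗ [1, -1, 3] ⊗ [3, 0, 1] and rank(T) ≤ 1.
These bounds meet, so rank(T) = 1.

rank(T) = 1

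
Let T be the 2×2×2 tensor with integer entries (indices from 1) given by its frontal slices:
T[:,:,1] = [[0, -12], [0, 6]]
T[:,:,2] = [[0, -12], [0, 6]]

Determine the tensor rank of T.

Lower bound: T ≠ 0 (e.g. T[1,2,1] = -12), so rank(T) ≥ 1.
Upper bound: if T = a ∘ b ∘ c then every fibre of T is a multiple of the corresponding factor, so read the factors off the fibres through the nonzero entry T[1,2,1] = -12.
The mode-1 fibre T[:,2,1] = [-12, 6] gives a = [2, -1] (primitive direction); the mode-2 fibre T[1,:,1] = [0, -12] gives b = [0, 1]; then c[k] = T[1,2,k] / (a[1]·b[2]) = [-12, -12] / 2 = [-6, -6].
Expanding [2, -1] ∘ [0, 1] ∘ [-6, -6] reproduces all 8 entries of T, so T = [2, -1] ∘ [0, 1] ∘ [-6, -6] and rank(T) ≤ 1.
These bounds meet, so rank(T) = 1.

1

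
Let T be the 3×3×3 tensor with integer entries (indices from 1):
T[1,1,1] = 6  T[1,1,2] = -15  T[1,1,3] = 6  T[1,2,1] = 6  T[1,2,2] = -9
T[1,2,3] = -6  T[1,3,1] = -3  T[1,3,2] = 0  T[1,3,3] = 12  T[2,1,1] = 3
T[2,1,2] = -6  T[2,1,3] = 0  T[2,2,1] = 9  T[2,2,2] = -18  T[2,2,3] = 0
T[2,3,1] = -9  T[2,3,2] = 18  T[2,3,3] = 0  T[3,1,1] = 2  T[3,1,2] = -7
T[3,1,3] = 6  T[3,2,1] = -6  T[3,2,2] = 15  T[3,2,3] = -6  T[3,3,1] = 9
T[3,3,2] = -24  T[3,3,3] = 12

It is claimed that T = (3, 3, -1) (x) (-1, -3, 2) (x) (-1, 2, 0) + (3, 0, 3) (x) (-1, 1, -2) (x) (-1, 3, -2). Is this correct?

No

Reconstruct entry (1,3,1) from the claimed factors: Σₗ aₗ[1]bₗ[3]cₗ[1] = (3)·(2)·(-1) + (3)·(-2)·(-1) = 0, but T[1,3,1] = -3. The claim is false.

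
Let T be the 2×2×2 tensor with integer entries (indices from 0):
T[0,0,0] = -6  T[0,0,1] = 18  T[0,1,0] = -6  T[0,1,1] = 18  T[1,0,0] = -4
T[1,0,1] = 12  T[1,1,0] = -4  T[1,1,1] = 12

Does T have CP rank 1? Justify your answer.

The mode-1 fibre T[:,0,0] = [-6, -4] gives a = [3, 2] (primitive direction); the mode-2 fibre T[0,:,0] = [-6, -6] gives b = [1, 1]; then c[k] = T[0,0,k] / (a[0]·b[0]) = [-6, 18] / 3 = [-2, 6].
Expanding [3, 2] ⊗ [1, 1] ⊗ [-2, 6] reproduces all 8 entries of T, so T = [3, 2] ⊗ [1, 1] ⊗ [-2, 6] and rank(T) ≤ 1.
Equivalently every frontal slice T[:,:,k] is c[k] times the rank-1 matrix [3, 2] ⊗ [1, 1]. So T has rank 1 (it is nonzero).

Yes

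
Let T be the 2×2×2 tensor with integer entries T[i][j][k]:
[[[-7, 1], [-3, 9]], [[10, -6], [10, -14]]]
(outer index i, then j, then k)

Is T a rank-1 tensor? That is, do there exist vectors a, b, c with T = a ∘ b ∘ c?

The mode-2 unfolding of T (rows indexed by j, columns by (i,k) = (0,0), (0,1), (1,0), (1,1)) is [[-7, 1, 10, -6], [-3, 9, 10, -14]].
There the 2×2 minor on rows j ∈ {0, 1}, columns (i,k) ∈ {(0,0), (0,1)} is det [[-7, 1], [-3, 9]] = -60 ≠ 0, so this unfolding has rank ≥ 2; CP rank is at least every unfolding rank, so rank(T) ≥ 2.
In particular rank(T) ≥ 2 > 1, so T is not rank-1.

No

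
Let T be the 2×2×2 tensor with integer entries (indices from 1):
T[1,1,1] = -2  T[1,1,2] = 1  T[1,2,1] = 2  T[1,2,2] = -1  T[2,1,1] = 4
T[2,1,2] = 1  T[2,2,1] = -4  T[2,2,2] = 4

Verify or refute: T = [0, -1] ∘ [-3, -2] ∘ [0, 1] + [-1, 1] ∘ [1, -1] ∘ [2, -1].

No

Reconstruct entry (2,1,1) from the claimed factors: Σₗ aₗ[2]bₗ[1]cₗ[1] = (-1)·(-3)·(0) + (1)·(1)·(2) = 2, but T[2,1,1] = 4. The claim is false.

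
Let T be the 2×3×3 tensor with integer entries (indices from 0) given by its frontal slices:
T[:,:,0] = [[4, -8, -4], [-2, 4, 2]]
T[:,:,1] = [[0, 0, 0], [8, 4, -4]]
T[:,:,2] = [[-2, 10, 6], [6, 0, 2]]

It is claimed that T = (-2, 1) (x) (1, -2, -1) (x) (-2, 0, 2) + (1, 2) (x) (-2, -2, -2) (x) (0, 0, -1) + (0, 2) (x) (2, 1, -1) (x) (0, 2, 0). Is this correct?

Yes

Reconstruct entrywise from the claimed factors. For example, T[1,2,1] = -4 and Σₗ aₗ[1]bₗ[2]cₗ[1] = (1)·(-1)·(0) + (2)·(-2)·(0) + (2)·(-1)·(2) = -4; checking all 18 entries, every one matches. The claim holds.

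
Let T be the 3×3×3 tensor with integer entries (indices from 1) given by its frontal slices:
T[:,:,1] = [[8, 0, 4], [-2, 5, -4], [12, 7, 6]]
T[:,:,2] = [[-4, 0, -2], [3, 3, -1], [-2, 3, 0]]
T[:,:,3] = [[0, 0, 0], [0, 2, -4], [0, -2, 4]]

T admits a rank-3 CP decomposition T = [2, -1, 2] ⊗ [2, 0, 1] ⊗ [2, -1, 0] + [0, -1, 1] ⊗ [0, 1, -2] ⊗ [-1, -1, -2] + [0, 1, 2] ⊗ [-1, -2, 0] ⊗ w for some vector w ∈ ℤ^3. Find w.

Subtract the known terms from T to get the rank-1 residual R = [0, 1, 2] ⊗ [-1, -2, 0] ⊗ w, so R[i,j,k] = a[i]·b[j]·w[k]. Pick indices with nonzero a[2]·b[1] = (1)·(-1) = -1. Only the fibre through (2,1,·) is needed: R[2,1,:] = T[2,1,:] − Σₗ aₗ[2]bₗ[1]cₗ = [-2, 3, 0] − (-1)·(2)·[2, -1, 0] − (-1)·(0)·[-1, -1, -2] = [2, 1, 0]. Then w[k] = R[2,1,k] / -1 for each k, giving w = [2, 1, 0] / -1 = [-2, -1, 0].

w = [-2, -1, 0]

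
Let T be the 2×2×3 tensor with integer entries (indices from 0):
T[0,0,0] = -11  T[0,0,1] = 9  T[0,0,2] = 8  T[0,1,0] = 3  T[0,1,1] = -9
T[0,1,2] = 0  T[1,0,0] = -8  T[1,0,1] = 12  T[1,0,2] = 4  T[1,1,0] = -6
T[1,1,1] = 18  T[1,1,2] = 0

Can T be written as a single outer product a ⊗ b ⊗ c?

The mode-3 unfolding of T (rows indexed by k, columns by (i,j) = (0,0), (0,1), (1,0), (1,1)) is [[-11, 3, -8, -6], [9, -9, 12, 18], [8, 0, 4, 0]].
There the 2×2 minor on rows k ∈ {0, 1}, columns (i,j) ∈ {(0,0), (0,1)} is det [[-11, 3], [9, -9]] = 72 ≠ 0, so this unfolding has rank ≥ 2; CP rank is at least every unfolding rank, so rank(T) ≥ 2.
In particular rank(T) ≥ 2 > 1, so T is not rank-1.

No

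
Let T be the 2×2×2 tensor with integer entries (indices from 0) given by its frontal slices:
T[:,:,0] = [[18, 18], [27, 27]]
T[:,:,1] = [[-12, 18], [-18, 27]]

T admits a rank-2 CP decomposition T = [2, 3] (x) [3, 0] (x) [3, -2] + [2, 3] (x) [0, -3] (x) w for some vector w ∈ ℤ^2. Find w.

w = [-3, -3]

Subtract the known terms from T to get the rank-1 residual R = [2, 3] (x) [0, -3] (x) w, so R[i,j,k] = a[i]·b[j]·w[k]. Pick indices with nonzero a[0]·b[1] = (2)·(-3) = -6. Only the fibre through (0,1,·) is needed: R[0,1,:] = T[0,1,:] − Σₗ aₗ[0]bₗ[1]cₗ = [18, 18] − (2)·(0)·[3, -2] = [18, 18]. Then w[k] = R[0,1,k] / -6 for each k, giving w = [18, 18] / -6 = [-3, -3].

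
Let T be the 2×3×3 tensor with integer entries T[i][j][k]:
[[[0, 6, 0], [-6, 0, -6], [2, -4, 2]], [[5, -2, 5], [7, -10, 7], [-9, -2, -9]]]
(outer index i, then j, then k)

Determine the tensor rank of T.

Lower bound: the mode-2 unfolding of T (rows indexed by j, columns by (i,k) = (0,0), (0,1), (0,2), (1,0), (1,1), (1,2)) is [[0, 6, 0, 5, -2, 5], [-6, 0, -6, 7, -10, 7], [2, -4, 2, -9, -2, -9]].
There the 3×3 minor on rows j ∈ {0, 1, 2}, columns (i,k) ∈ {(0,0), (0,1), (1,0)} is det [[0, 6, 5], [-6, 0, 7], [2, -4, -9]] = -120 ≠ 0, so this unfolding has rank ≥ 3; CP rank is at least every unfolding rank, so rank(T) ≥ 3. (Unfolding ranks only ever bound the CP rank from below — rank(T) can be strictly larger than all of them — so the matching upper bound has to come from an explicit 3-term decomposition.)
Upper bound: T is a sum of 3 rank-1 terms, T = [1, -2] ⊗ [0, 0, 1] ⊗ [2, 2, 2] + [1, -2] ⊗ [1, 2, -1] ⊗ [-2, 2, -2] + [2, 1] ⊗ [1, -1, -1] ⊗ [1, 2, 1] (one valid choice — decompositions are not unique — normalised so each a, b is primitive with positive first nonzero entry; check it by expanding all entries), so rank(T) ≤ 3.
These bounds meet, so rank(T) = 3.

3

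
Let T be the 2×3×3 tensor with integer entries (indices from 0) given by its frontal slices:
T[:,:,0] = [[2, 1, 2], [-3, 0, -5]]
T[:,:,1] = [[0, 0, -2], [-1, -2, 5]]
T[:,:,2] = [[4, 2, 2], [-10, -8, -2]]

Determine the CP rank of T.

Lower bound: in the mode-3 unfolding of T (rows indexed by k, columns by (i,j)) the 3×3 minor on rows k ∈ {0, 1, 2}, columns (i,j) ∈ {(0,0), (0,2), (1,0)} is det [[2, 2, -3], [0, -2, -1], [4, 2, -10]] = 12 ≠ 0, so that unfolding has rank ≥ 3 and hence rank(T) ≥ 3 (CP rank is at least every unfolding rank, though it can be larger).
Upper bound: T is a sum of 3 rank-1 terms, T = [0, 1] ∘ [1, 2, -1] ∘ [1, -1, -2] + [1, -2] ∘ [0, 0, 1] ∘ [2, -2, 2] + [1, -2] ∘ [2, 1, 0] ∘ [1, 0, 2] (one valid choice — decompositions are not unique — normalised so each a, b is primitive with positive first nonzero entry; check it by expanding all entries), so rank(T) ≤ 3.
These bounds meet, so rank(T) = 3.

3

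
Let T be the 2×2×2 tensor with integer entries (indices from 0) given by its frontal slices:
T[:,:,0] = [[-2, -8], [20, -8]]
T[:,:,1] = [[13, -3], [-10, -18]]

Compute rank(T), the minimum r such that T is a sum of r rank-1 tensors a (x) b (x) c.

Lower bound: the mode-1 unfolding of T (rows indexed by i, columns by (j,k) = (0,0), (0,1), (1,0), (1,1)) is [[-2, 13, -8, -3], [20, -10, -8, -18]].
There the 2×2 minor on rows i ∈ {0, 1}, columns (j,k) ∈ {(0,0), (0,1)} is det [[-2, 13], [20, -10]] = -240 ≠ 0, so this unfolding has rank ≥ 2; CP rank is at least every unfolding rank, so rank(T) ≥ 2. (Flattening ranks never certify an upper bound on CP rank; for that we must actually write T with 2 rank-1 terms.)
Upper bound — finding two terms. Write S_k = T[:,:,k] for the frontal slices: S₀ = [[-2, -8], [20, -8]], S₁ = [[13, -3], [-10, -18]].
If T = a₁ (x) b₁ (x) c₁ + a₂ (x) b₂ (x) c₂ then each S_k = c₁[k]·a₁b₁ᵀ + c₂[k]·a₂b₂ᵀ. S₀ and S₁ are linearly independent, so a₁b₁ᵀ and a₂b₂ᵀ must span the same plane of matrices: they are the rank-1 matrices of the form x·S₀ + y·S₁.
det(x·S₀ + y·S₁) is 176·x² − 88·xy − 264·y² = 88·(2·x − 3·y)(x + y), vanishing at (x:y) = (3:2) and (1:-1).
M₁ = 3·S₀ + 2·S₁ = [[20, -30], [40, -60]] = 10·[1, 2][2, -3]ᵀ and M₂ = S₀ − S₁ = [[-15, -5], [30, 10]] = (-5)·[1, -2][3, 1]ᵀ, so take a₁ = [1, 2], b₁ = [2, -3], a₂ = [1, -2], b₂ = [3, 1].
Each slice is an integer combination of E₁ = a₁b₁ᵀ and E₂ = a₂b₂ᵀ: S₀ = 2·E₁ − 2·E₂, S₁ = 2·E₁ + 3·E₂; reading off coefficients, c₁ = [2, 2] and c₂ = [-2, 3].
Hence T = [1, 2] (x) [2, -3] (x) [2, 2] + [1, -2] (x) [3, 1] (x) [-2, 3], so rank(T) ≤ 2.
These bounds meet, so rank(T) = 2.
Check entry T[1,0,0] = 20: (2)·(2)·(2) + (-2)·(3)·(-2) = 20.

2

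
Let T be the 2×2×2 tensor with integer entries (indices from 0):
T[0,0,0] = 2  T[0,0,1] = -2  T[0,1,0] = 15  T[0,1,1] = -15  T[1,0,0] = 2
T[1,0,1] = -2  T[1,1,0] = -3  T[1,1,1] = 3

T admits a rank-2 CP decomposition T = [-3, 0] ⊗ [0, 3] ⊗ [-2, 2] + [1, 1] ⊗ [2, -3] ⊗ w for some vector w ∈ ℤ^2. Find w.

w = [1, -1]

Subtract the known terms from T to get the rank-1 residual R = [1, 1] ⊗ [2, -3] ⊗ w, so R[i,j,k] = a[i]·b[j]·w[k]. Pick indices with nonzero a[0]·b[0] = (1)·(2) = 2. Only the fibre through (0,0,·) is needed: R[0,0,:] = T[0,0,:] − Σₗ aₗ[0]bₗ[0]cₗ = [2, -2] − (-3)·(0)·[-2, 2] = [2, -2]. Then w[k] = R[0,0,k] / 2 for each k, giving w = [2, -2] / 2 = [1, -1].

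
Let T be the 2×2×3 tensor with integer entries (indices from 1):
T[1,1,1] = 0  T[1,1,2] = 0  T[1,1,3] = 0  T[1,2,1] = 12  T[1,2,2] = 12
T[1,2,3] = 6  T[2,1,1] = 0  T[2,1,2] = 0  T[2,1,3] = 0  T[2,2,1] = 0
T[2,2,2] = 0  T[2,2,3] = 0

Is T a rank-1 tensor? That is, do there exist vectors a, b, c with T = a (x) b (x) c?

Yes

If T = a (x) b (x) c then every fibre of T is a multiple of the corresponding factor, so read the factors off the fibres through the nonzero entry T[1,2,1] = 12.
The mode-1 fibre T[:,2,1] = [12, 0] gives a = (1, 0) (primitive direction); the mode-2 fibre T[1,:,1] = [0, 12] gives b = (0, 1); then c[k] = T[1,2,k] / (a[1]·b[2]) = [12, 12, 6] / 1 = (12, 12, 6).
Expanding (1, 0) (x) (0, 1) (x) (12, 12, 6) reproduces all 12 entries of T, so T = (1, 0) (x) (0, 1) (x) (12, 12, 6) and rank(T) ≤ 1.
Equivalently every frontal slice T[:,:,k] is c[k] times the rank-1 matrix (1, 0) (x) (0, 1). So T has rank 1 (it is nonzero).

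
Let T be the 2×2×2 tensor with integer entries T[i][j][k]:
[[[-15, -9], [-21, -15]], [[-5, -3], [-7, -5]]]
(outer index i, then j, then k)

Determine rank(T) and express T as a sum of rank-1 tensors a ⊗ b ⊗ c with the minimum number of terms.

rank(T) = 2

Lower bound: the mode-3 unfolding of T (rows indexed by k, columns by (i,j) = (0,0), (0,1), (1,0), (1,1)) is [[-15, -21, -5, -7], [-9, -15, -3, -5]].
There the 2×2 minor on rows k ∈ {0, 1}, columns (i,j) ∈ {(0,0), (0,1)} is det [[-15, -21], [-9, -15]] = 36 ≠ 0, so this unfolding has rank ≥ 2; CP rank is at least every unfolding rank, so rank(T) ≥ 2. (Unfolding ranks only ever bound the CP rank from below — rank(T) can be strictly larger than all of them — so the matching upper bound has to come from an explicit 2-term decomposition.)
Upper bound — finding two terms. Every mode-1 slice of T is a multiple of one matrix: T[i,:,:] = a[i]·M with a = [3, 1] and M = [[-5, -3], [-7, -5]] (rows indexed by j, columns by k). So it suffices to write M as a sum of two rank-1 matrices.
Splitting M by its rows (j = 0, 1), M = [1, 0][-5, -3]ᵀ + [0, 1][-7, -5]ᵀ.
Hence T = [3, 1] ⊗ [1, 0] ⊗ [-5, -3] + [3, 1] ⊗ [0, 1] ⊗ [-7, -5], so rank(T) ≤ 2.
These bounds meet, so rank(T) = 2.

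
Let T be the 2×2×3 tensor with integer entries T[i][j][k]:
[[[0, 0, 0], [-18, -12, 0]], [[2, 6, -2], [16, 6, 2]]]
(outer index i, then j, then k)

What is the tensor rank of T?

2

Lower bound: the mode-1 unfolding of T (rows indexed by i, columns by (j,k) = (0,0), (0,1), (0,2), (1,0), (1,1), (1,2)) is [[0, 0, 0, -18, -12, 0], [2, 6, -2, 16, 6, 2]].
There the 2×2 minor on rows i ∈ {0, 1}, columns (j,k) ∈ {(0,0), (1,0)} is det [[0, -18], [2, 16]] = 36 ≠ 0, so this unfolding has rank ≥ 2; CP rank is at least every unfolding rank, so rank(T) ≥ 2. (Unfolding ranks only ever bound the CP rank from below — rank(T) can be strictly larger than all of them — so the matching upper bound has to come from an explicit 2-term decomposition.)
Upper bound — finding two terms. Write S_k = T[:,:,k] for the frontal slices: S₀ = [[0, -18], [2, 16]], S₁ = [[0, -12], [6, 6]], S₂ = [[0, 0], [-2, 2]].
If T = a₁ ∘ b₁ ∘ c₁ + a₂ ∘ b₂ ∘ c₂ then each S_k = c₁[k]·a₁b₁ᵀ + c₂[k]·a₂b₂ᵀ. S₀ and S₁ are linearly independent, so a₁b₁ᵀ and a₂b₂ᵀ must span the same plane of matrices: they are the rank-1 matrices of the form x·S₀ + y·S₁.
det(x·S₀ + y·S₁) is 36·x² + 132·xy + 72·y² = 12·(x + 3·y)(3·x + 2·y), vanishing at (x:y) = (3:-1) and (2:-3).
M₁ = 3·S₀ − S₁ = [[0, -42], [0, 42]] = (-42)·[1, -1][0, 1]ᵀ and M₂ = 2·S₀ − 3·S₁ = [[0, 0], [-14, 14]] = (-14)·[0, 1][1, -1]ᵀ, so take a₁ = [1, -1], b₁ = [0, 1], a₂ = [0, 1], b₂ = [1, -1].
Each slice is an integer combination of E₁ = a₁b₁ᵀ and E₂ = a₂b₂ᵀ: S₀ = −18·E₁ + 2·E₂, S₁ = −12·E₁ + 6·E₂, S₂ = −2·E₂; reading off coefficients, c₁ = [-18, -12, 0] and c₂ = [2, 6, -2].
Hence T = [1, -1] ∘ [0, 1] ∘ [-18, -12, 0] + [0, 1] ∘ [1, -1] ∘ [2, 6, -2], so rank(T) ≤ 2.
These bounds meet, so rank(T) = 2.
Check entry T[1,1,1] = 6: (-1)·(1)·(-12) + (1)·(-1)·(6) = 6.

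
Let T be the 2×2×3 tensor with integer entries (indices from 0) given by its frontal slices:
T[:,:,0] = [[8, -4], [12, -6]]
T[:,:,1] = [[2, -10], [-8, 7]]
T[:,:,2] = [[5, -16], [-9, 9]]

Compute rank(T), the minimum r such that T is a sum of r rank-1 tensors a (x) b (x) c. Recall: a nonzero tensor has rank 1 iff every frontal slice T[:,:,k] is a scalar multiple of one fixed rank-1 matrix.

2

Lower bound: the mode-2 unfolding of T (rows indexed by j, columns by (i,k) = (0,0), (0,1), (0,2), (1,0), (1,1), (1,2)) is [[8, 2, 5, 12, -8, -9], [-4, -10, -16, -6, 7, 9]].
There the 2×2 minor on rows j ∈ {0, 1}, columns (i,k) ∈ {(0,0), (0,1)} is det [[8, 2], [-4, -10]] = -72 ≠ 0, so this unfolding has rank ≥ 2; CP rank is at least every unfolding rank, so rank(T) ≥ 2. (Flattening ranks never certify an upper bound on CP rank; for that we must actually write T with 2 rank-1 terms.)
Upper bound — finding two terms. Write S_k = T[:,:,k] for the frontal slices: S₀ = [[8, -4], [12, -6]], S₁ = [[2, -10], [-8, 7]], S₂ = [[5, -16], [-9, 9]].
If T = a₁ (x) b₁ (x) c₁ + a₂ (x) b₂ (x) c₂ then each S_k = c₁[k]·a₁b₁ᵀ + c₂[k]·a₂b₂ᵀ. S₀ and S₁ are linearly independent, so a₁b₁ᵀ and a₂b₂ᵀ must span the same plane of matrices: they are the rank-1 matrices of the form x·S₀ + y·S₁.
det(x·S₀ + y·S₁) is 132·xy − 66·y² = 66·(2·x − y)(y), vanishing at (x:y) = (1:2) and (1:0).
M₁ = S₀ + 2·S₁ = [[12, -24], [-4, 8]] = 4·[3, -1][1, -2]ᵀ and M₂ = S₀ = [[8, -4], [12, -6]] = 2·[2, 3][2, -1]ᵀ, so take a₁ = [3, -1], b₁ = [1, -2], a₂ = [2, 3], b₂ = [2, -1].
Each slice is an integer combination of E₁ = a₁b₁ᵀ and E₂ = a₂b₂ᵀ: S₀ = 2·E₂, S₁ = 2·E₁ − E₂, S₂ = 3·E₁ − E₂; reading off coefficients, c₁ = [0, 2, 3] and c₂ = [2, -1, -1].
Hence T = [3, -1] (x) [1, -2] (x) [0, 2, 3] + [2, 3] (x) [2, -1] (x) [2, -1, -1], so rank(T) ≤ 2.
These bounds meet, so rank(T) = 2.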